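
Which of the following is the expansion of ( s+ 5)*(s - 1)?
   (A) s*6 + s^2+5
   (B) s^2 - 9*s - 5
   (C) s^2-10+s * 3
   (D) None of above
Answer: D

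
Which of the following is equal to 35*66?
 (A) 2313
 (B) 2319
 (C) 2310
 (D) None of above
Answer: C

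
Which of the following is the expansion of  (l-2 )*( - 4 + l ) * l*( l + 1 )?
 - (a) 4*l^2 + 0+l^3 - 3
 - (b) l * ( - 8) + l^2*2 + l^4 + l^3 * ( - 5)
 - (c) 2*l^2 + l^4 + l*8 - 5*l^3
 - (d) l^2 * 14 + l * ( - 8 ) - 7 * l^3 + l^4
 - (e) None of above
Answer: c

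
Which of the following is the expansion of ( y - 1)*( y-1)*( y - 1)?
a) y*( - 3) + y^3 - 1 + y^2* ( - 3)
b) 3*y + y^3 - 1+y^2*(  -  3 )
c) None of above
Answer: b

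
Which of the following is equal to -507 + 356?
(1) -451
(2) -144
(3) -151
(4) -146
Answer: 3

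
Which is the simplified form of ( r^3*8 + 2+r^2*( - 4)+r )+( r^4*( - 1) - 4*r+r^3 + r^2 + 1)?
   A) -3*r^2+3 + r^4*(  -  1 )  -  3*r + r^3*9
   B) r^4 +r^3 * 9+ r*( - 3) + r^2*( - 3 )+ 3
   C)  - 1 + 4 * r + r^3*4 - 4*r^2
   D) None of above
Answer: A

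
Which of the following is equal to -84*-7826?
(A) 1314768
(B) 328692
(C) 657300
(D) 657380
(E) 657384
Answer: E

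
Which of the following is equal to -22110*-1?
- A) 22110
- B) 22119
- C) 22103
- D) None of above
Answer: A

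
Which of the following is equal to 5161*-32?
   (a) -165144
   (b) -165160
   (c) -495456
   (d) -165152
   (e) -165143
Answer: d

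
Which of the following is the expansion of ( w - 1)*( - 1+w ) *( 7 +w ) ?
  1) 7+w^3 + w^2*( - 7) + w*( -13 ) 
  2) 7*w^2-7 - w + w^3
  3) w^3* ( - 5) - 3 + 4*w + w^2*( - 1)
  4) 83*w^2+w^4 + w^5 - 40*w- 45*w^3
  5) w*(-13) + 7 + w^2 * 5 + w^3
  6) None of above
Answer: 5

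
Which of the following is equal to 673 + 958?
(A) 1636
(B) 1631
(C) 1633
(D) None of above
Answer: B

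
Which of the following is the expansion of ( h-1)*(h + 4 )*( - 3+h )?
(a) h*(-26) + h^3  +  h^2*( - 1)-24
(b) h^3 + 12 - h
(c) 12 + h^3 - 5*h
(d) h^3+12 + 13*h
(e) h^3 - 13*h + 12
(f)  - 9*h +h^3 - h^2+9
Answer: e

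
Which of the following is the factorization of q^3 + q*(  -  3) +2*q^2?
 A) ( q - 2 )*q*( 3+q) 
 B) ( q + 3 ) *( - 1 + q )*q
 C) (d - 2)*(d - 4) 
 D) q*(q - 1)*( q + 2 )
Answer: B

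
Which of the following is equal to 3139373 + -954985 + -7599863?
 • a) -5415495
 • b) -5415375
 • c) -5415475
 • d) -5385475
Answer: c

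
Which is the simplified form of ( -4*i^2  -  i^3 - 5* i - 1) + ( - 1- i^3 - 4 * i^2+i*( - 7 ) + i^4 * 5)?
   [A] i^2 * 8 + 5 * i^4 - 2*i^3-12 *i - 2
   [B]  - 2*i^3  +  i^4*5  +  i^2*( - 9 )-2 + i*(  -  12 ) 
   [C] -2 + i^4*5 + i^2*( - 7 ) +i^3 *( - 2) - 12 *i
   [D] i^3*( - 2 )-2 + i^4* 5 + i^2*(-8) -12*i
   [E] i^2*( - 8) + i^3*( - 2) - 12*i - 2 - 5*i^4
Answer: D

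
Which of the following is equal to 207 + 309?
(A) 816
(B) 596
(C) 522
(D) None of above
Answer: D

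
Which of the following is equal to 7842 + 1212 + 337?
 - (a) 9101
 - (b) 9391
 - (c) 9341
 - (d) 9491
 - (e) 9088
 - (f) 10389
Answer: b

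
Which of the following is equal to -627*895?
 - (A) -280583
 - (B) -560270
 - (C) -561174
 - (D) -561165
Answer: D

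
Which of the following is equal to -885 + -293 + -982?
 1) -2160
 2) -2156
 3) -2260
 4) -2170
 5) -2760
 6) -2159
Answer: 1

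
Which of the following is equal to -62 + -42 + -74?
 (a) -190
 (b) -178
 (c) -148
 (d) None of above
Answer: b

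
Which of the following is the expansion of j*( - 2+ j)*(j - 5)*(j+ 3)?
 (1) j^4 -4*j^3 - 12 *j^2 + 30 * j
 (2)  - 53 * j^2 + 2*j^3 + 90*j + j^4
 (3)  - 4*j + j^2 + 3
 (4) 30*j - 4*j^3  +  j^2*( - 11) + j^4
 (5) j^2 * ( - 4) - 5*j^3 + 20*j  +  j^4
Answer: 4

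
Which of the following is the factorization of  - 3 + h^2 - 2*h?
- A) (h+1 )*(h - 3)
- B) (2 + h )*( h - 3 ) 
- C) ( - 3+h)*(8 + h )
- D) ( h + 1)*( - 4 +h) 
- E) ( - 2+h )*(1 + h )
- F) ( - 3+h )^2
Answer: A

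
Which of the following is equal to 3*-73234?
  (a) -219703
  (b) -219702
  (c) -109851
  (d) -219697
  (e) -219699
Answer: b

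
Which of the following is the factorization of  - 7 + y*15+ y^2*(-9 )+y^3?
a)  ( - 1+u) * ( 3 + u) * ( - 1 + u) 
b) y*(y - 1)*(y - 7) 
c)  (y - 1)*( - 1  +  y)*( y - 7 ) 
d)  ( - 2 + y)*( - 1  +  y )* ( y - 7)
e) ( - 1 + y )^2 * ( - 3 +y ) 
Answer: c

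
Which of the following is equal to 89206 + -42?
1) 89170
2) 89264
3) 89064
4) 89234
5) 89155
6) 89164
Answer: 6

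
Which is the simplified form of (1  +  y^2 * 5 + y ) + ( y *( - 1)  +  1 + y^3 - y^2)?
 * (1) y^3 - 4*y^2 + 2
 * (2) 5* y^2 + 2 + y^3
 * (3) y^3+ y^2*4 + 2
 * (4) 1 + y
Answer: 3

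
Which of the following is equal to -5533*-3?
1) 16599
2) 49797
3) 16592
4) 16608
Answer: 1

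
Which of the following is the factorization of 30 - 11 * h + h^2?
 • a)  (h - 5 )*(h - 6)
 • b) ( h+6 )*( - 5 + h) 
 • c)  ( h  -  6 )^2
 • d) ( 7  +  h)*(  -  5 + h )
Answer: a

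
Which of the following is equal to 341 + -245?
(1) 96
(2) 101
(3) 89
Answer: 1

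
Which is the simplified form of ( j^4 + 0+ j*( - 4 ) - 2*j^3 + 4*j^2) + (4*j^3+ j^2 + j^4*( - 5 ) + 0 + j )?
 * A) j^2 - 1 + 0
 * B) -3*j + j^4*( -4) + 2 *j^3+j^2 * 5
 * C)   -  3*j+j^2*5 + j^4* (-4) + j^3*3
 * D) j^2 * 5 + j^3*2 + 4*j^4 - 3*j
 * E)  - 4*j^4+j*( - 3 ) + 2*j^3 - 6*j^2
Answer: B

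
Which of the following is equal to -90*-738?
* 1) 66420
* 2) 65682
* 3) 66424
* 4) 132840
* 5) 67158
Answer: 1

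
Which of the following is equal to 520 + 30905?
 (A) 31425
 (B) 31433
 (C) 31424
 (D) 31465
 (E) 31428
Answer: A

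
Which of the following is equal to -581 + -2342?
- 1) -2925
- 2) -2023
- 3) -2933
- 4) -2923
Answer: 4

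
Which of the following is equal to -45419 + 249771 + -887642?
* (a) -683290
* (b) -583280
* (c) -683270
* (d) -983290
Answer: a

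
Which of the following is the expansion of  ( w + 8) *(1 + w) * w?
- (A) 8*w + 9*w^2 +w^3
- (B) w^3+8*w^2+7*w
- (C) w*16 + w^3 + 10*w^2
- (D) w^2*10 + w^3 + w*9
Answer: A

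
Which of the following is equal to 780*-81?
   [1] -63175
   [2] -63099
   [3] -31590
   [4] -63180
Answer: 4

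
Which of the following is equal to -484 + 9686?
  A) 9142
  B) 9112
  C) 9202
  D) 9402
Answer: C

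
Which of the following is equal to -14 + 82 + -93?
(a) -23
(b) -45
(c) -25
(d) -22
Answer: c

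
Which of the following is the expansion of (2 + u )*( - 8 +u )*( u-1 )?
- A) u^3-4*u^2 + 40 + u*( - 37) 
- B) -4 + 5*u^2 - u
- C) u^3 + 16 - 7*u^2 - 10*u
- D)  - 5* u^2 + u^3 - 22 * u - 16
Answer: C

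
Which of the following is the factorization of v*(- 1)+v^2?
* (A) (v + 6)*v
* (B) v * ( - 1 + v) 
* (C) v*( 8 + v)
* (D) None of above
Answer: B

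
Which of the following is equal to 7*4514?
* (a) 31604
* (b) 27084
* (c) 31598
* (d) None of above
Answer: c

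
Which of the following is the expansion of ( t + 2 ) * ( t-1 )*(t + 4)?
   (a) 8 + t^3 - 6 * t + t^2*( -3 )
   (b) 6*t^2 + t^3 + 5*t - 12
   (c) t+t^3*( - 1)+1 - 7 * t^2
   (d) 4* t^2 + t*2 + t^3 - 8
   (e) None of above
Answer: e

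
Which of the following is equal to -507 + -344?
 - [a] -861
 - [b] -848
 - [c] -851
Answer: c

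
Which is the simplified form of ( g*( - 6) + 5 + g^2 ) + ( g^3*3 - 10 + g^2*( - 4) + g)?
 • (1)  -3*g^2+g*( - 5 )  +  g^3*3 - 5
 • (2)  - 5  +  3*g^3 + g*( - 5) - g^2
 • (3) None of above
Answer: 1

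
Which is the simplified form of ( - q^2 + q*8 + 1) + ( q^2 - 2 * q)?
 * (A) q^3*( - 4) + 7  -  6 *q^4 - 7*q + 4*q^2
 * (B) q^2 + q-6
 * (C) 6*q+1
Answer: C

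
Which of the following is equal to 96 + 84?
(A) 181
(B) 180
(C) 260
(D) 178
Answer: B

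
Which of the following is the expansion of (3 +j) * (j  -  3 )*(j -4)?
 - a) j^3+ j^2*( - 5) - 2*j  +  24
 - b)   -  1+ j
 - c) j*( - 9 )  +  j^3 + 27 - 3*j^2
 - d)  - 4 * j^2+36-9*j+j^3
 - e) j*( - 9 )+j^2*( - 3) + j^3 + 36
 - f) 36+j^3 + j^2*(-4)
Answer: d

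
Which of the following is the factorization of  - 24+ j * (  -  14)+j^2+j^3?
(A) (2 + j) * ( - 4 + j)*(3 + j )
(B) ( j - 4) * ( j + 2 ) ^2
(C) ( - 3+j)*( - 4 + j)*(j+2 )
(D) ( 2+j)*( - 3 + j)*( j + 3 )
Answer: A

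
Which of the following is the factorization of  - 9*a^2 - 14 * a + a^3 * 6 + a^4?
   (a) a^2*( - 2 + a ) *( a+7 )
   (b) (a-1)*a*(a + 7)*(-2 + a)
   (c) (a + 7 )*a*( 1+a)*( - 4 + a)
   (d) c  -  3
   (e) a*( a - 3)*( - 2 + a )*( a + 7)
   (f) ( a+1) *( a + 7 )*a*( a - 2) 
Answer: f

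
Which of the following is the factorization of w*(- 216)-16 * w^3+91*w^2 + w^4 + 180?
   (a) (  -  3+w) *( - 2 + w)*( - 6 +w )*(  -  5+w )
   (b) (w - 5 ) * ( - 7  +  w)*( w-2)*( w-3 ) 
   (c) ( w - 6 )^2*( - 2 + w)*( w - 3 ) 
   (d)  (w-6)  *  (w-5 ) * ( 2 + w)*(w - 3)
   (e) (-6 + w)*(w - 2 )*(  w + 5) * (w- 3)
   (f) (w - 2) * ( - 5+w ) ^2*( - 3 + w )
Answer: a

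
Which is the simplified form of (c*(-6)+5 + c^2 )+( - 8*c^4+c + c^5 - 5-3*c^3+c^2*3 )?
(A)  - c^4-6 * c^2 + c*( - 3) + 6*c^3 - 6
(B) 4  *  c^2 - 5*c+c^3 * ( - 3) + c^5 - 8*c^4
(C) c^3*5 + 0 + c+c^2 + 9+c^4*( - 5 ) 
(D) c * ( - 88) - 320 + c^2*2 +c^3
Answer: B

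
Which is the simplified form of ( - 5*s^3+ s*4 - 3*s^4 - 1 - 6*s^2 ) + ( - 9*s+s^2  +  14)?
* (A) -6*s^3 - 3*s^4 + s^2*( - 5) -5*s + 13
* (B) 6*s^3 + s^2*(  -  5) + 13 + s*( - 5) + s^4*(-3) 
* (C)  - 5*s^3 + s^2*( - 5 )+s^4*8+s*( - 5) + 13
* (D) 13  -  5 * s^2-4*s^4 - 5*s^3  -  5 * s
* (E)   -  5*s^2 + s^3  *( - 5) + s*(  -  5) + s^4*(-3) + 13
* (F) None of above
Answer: E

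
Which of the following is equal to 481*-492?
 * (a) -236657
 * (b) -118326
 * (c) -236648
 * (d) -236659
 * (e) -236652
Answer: e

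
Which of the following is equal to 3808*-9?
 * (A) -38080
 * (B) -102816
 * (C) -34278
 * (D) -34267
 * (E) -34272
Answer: E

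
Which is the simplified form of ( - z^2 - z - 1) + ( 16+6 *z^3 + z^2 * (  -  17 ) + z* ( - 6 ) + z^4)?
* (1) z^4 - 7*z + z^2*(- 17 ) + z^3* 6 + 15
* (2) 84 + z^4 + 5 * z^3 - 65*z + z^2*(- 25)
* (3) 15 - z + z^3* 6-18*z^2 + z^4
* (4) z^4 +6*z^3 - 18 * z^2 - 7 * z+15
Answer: 4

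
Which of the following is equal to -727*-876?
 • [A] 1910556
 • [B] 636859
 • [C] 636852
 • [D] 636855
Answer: C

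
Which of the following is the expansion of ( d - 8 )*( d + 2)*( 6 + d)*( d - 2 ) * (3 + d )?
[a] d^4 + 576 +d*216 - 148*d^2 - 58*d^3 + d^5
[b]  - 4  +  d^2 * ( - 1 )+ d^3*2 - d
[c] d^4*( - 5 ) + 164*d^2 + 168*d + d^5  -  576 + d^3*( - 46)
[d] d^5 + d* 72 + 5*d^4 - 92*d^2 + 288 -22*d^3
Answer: a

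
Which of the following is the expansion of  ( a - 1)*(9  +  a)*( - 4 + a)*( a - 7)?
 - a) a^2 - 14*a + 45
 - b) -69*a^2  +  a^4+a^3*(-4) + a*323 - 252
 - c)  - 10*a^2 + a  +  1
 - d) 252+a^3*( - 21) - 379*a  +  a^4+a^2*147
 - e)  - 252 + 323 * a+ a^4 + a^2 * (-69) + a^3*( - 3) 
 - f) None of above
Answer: e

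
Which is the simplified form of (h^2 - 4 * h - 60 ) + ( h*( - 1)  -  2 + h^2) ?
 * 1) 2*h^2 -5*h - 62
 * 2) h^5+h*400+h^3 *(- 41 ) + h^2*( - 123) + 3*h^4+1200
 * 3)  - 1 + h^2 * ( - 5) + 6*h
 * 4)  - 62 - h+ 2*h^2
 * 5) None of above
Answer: 1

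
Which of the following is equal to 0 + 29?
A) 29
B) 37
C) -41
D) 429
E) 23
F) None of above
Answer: A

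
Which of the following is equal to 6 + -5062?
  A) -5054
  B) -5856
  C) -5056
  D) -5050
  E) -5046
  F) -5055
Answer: C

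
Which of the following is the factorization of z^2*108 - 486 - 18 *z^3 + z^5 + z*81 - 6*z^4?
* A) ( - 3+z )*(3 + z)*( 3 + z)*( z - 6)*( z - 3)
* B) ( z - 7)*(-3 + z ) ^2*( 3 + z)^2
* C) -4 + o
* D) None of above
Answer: A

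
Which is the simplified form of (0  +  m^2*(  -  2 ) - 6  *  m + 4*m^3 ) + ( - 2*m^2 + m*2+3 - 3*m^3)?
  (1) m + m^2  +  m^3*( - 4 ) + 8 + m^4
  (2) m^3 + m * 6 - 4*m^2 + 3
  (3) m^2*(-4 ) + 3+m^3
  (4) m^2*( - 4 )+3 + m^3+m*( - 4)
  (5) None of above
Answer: 4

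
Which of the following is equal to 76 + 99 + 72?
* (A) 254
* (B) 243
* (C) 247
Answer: C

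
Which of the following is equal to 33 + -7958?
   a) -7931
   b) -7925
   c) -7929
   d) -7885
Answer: b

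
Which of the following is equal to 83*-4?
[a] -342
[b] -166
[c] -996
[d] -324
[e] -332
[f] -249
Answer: e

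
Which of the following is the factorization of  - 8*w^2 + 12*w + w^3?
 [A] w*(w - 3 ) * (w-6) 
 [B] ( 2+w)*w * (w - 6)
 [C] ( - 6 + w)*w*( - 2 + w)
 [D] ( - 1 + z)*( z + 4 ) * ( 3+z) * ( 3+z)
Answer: C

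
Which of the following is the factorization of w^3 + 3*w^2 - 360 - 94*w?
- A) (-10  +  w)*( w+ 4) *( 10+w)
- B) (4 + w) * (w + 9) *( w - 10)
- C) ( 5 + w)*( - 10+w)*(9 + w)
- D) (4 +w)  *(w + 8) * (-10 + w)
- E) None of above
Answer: B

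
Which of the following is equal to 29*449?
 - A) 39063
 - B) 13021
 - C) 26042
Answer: B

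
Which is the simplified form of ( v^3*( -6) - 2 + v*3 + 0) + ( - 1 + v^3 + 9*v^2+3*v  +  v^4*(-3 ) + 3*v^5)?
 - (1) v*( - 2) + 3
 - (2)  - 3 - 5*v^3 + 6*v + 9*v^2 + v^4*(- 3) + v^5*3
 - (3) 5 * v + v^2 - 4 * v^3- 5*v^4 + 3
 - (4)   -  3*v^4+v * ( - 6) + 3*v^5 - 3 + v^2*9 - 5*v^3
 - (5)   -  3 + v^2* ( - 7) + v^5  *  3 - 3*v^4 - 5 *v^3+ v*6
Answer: 2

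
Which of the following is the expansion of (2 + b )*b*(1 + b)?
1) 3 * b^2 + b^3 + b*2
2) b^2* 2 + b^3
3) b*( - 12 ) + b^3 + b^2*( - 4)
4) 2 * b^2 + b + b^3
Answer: 1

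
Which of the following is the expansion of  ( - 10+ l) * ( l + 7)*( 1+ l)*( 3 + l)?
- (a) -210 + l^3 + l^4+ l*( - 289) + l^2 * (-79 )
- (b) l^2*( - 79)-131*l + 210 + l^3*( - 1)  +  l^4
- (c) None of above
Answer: a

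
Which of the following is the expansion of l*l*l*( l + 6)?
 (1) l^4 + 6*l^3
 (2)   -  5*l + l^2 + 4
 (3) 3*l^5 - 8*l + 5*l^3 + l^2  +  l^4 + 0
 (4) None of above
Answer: 1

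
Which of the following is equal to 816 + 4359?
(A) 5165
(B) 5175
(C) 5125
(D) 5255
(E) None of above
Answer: B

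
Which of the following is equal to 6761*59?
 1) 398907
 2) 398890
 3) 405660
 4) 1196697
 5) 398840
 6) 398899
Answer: 6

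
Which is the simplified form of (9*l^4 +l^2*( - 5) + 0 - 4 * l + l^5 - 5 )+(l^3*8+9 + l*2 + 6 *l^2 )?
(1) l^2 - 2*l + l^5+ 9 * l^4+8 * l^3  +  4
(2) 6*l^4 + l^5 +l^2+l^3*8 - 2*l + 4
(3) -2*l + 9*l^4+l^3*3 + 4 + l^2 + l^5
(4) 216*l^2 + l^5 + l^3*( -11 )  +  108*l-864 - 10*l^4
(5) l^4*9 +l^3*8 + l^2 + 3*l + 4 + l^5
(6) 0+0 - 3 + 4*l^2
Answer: 1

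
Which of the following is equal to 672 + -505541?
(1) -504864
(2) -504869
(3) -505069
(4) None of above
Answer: 2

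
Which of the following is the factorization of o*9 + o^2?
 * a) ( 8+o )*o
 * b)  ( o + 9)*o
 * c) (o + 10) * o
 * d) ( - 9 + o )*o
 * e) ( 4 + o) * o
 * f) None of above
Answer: b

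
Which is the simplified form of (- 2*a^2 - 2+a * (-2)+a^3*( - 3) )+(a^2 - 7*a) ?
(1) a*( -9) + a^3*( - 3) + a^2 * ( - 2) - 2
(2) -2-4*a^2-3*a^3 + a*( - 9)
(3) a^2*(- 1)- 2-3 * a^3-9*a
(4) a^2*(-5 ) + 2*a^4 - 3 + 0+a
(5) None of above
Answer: 3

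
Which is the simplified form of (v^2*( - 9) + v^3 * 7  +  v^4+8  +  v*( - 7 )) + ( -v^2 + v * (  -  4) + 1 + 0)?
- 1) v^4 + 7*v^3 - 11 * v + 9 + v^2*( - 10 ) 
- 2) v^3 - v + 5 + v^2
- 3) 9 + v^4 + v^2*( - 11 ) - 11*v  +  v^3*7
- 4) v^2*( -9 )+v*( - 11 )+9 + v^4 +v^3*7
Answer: 1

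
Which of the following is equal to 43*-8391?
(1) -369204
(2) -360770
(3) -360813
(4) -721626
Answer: 3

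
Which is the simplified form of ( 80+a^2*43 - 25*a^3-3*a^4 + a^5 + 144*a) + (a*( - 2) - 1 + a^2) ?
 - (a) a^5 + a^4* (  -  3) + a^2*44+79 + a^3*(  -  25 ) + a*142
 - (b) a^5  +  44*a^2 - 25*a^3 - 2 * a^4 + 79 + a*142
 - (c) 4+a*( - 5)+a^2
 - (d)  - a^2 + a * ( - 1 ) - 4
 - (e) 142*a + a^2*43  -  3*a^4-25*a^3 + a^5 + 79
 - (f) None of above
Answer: a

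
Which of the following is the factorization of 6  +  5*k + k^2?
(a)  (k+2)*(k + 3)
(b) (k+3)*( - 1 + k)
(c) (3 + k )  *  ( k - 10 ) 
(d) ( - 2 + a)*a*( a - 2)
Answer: a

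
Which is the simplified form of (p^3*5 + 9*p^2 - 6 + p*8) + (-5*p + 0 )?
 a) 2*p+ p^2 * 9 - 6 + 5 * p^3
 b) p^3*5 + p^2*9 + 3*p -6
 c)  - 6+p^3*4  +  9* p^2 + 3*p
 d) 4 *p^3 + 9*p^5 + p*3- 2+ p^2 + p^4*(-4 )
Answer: b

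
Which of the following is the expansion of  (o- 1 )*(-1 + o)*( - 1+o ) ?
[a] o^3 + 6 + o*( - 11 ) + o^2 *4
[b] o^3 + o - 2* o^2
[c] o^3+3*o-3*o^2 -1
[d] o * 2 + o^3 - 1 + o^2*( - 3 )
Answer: c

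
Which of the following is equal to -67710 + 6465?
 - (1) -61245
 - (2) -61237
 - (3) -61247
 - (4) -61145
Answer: 1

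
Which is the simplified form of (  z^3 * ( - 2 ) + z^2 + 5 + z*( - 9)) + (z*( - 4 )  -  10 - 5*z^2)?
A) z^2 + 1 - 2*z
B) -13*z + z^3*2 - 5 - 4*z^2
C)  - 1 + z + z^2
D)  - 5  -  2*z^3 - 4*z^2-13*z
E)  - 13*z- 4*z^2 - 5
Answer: D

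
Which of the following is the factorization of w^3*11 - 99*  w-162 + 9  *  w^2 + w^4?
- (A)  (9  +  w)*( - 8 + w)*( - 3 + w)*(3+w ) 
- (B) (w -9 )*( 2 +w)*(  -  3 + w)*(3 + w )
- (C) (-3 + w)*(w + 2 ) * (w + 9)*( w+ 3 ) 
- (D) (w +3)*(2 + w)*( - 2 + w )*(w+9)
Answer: C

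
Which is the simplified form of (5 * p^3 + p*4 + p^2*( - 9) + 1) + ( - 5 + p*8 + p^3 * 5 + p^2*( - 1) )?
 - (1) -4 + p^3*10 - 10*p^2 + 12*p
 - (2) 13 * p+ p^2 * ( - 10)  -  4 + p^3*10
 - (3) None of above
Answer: 1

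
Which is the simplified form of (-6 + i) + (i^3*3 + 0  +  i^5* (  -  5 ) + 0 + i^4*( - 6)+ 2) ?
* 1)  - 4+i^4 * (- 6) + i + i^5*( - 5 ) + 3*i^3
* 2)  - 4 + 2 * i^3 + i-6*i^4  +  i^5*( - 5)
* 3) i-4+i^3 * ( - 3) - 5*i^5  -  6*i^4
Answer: 1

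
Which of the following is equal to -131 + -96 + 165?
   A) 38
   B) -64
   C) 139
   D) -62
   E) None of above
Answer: D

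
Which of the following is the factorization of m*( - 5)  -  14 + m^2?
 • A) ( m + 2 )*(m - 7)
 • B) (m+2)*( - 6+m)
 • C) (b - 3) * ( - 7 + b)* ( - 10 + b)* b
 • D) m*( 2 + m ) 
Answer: A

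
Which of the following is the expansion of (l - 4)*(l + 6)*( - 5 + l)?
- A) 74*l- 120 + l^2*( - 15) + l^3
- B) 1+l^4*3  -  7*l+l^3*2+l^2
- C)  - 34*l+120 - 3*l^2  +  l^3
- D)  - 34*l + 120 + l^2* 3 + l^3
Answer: C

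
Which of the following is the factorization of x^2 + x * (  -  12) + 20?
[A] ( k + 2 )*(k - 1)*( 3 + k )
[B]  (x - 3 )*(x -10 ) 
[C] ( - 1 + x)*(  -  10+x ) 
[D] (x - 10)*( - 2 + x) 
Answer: D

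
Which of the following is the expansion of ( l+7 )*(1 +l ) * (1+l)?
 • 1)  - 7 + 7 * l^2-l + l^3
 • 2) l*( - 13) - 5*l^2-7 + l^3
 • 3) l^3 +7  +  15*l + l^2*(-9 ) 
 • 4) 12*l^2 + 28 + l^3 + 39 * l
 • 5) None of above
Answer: 5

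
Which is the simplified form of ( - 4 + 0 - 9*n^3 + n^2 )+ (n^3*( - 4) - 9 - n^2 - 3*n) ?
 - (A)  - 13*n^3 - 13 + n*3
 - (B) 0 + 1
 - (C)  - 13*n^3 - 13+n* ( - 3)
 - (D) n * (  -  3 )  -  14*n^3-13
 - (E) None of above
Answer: C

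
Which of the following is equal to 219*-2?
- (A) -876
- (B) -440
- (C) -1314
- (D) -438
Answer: D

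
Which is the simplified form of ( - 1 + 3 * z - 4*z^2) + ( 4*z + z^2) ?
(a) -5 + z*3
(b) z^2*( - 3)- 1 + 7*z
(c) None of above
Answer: b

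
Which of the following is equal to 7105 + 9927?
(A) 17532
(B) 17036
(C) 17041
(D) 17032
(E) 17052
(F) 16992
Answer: D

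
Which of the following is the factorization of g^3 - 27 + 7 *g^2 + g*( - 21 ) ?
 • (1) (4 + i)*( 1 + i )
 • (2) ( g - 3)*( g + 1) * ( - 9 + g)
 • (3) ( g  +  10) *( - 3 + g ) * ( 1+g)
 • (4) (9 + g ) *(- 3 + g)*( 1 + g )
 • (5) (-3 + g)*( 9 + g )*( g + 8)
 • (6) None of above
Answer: 4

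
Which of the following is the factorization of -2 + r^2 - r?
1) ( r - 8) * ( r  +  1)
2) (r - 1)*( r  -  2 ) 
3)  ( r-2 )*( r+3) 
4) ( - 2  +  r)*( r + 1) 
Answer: 4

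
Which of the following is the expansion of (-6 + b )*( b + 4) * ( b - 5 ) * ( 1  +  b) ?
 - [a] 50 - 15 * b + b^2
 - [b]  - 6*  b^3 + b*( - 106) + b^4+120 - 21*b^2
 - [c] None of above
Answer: c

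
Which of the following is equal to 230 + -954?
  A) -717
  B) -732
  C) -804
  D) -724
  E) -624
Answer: D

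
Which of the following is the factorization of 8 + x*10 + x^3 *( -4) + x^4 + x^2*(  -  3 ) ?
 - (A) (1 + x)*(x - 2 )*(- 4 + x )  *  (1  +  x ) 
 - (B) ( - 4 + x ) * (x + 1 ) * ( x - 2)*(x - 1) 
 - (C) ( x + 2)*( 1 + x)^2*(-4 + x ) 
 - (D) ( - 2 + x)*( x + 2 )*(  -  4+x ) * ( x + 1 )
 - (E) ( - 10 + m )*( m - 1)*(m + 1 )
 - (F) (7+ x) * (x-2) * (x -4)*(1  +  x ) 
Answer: A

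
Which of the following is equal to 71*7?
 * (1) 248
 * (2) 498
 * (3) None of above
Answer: 3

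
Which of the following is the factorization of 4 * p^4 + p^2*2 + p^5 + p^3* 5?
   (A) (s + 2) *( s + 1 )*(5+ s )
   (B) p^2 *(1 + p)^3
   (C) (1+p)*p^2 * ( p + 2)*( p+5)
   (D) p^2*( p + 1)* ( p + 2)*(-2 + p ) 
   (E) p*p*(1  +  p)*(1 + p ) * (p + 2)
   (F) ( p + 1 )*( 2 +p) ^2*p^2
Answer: E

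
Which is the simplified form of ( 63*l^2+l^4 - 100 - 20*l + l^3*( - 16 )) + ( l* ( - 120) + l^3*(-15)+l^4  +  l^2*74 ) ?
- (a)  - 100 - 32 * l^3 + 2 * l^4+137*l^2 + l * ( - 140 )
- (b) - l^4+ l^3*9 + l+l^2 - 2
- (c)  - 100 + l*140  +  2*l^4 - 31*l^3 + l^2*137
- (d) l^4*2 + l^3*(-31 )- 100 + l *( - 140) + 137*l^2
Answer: d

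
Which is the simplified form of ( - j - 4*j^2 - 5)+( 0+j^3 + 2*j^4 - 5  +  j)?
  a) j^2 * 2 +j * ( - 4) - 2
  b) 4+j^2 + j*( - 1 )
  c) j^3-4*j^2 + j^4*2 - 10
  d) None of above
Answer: c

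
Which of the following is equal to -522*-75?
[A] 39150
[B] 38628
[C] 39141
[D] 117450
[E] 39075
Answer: A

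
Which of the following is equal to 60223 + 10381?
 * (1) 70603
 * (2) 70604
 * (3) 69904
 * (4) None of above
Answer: 2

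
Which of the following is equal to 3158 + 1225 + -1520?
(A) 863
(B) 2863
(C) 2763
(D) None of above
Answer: B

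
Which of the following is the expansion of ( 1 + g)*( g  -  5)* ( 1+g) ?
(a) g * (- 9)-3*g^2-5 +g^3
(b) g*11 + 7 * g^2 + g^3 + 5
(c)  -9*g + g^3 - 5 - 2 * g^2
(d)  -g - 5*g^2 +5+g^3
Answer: a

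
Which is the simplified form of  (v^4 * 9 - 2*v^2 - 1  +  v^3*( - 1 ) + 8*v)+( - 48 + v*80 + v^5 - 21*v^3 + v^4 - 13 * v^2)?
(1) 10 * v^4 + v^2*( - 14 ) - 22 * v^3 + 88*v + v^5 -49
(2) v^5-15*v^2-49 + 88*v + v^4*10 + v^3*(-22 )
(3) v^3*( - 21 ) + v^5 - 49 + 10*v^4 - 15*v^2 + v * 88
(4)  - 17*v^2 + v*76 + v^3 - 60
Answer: 2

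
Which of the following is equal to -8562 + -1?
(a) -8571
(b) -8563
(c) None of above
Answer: b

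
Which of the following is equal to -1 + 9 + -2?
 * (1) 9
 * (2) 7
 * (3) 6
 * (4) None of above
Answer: 3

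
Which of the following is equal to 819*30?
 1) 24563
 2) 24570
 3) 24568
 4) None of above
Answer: 2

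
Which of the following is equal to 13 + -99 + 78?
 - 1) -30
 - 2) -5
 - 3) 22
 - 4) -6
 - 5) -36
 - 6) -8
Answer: 6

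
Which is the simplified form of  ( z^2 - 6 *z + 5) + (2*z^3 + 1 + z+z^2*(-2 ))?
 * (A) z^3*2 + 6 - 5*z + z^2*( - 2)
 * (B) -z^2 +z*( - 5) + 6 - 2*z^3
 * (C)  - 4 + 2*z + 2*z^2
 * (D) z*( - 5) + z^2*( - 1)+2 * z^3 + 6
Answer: D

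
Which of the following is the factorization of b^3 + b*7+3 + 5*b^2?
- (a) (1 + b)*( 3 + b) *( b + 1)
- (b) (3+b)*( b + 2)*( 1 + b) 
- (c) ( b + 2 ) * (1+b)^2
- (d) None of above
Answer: a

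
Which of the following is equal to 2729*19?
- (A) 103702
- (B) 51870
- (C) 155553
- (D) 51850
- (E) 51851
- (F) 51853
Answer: E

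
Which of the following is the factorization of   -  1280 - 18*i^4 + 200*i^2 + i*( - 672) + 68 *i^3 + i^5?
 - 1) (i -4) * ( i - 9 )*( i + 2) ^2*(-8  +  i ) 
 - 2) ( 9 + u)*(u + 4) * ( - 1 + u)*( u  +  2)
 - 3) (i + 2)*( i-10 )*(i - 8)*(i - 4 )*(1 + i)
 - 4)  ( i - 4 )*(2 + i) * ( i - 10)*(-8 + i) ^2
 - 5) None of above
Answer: 5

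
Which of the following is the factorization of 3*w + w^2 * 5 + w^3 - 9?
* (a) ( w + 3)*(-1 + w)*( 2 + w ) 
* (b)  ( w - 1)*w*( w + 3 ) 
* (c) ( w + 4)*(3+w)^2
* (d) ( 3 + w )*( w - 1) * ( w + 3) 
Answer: d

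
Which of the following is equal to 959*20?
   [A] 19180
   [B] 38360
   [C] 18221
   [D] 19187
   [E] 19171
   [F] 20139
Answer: A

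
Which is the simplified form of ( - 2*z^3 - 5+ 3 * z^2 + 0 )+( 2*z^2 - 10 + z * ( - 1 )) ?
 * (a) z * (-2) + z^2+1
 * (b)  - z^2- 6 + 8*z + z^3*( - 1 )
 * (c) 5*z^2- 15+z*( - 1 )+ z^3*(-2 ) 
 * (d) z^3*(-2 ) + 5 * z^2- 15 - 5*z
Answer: c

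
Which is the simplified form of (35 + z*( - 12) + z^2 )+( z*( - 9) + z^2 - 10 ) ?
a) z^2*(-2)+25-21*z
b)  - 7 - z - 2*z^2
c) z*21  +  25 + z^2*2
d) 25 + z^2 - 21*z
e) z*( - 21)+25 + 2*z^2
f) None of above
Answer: e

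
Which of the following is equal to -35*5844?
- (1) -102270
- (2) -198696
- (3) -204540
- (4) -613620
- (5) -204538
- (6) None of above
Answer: 3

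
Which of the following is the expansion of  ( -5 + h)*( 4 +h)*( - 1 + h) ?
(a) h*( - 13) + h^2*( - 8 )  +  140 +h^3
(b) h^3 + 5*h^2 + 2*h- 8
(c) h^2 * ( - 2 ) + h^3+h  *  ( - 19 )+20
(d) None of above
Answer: c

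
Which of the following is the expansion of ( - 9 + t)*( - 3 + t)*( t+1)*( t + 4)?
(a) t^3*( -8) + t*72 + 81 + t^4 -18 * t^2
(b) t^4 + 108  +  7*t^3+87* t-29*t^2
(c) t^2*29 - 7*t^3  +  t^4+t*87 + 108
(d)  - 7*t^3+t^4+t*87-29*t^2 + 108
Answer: d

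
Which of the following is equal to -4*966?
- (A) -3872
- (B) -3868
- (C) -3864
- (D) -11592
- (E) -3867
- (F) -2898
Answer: C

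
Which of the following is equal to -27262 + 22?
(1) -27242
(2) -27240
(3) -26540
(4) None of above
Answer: 2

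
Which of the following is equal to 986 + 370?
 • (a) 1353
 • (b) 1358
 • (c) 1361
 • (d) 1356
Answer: d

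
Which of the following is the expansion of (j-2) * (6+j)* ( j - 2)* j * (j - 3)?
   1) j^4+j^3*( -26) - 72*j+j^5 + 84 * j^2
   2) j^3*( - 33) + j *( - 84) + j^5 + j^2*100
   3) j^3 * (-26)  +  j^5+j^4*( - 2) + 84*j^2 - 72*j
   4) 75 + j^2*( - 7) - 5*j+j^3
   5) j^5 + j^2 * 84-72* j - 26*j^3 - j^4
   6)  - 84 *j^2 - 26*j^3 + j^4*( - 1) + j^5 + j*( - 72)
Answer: 5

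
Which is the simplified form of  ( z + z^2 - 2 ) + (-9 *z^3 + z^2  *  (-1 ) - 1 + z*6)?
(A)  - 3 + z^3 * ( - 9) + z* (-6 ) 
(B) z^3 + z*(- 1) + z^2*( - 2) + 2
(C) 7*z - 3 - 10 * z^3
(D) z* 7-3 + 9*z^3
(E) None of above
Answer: E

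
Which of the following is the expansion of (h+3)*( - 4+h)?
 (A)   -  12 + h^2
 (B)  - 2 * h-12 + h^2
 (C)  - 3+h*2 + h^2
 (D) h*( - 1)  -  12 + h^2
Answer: D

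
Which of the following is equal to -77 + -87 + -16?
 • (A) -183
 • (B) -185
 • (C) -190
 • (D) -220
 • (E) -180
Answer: E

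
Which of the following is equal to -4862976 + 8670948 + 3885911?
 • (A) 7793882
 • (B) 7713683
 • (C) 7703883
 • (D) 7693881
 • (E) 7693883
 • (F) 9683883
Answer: E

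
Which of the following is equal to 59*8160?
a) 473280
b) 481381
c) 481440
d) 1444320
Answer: c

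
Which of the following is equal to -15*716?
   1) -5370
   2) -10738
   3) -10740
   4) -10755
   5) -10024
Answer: 3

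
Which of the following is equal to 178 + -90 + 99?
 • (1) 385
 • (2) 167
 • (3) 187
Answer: 3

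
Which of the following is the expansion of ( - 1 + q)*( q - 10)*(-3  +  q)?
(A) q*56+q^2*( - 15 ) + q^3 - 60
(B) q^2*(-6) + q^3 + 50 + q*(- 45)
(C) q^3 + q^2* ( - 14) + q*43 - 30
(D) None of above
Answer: C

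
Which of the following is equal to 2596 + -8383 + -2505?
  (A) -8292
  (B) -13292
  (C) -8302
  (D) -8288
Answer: A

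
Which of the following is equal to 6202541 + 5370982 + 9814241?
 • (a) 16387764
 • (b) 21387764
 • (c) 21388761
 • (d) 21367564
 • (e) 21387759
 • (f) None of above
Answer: b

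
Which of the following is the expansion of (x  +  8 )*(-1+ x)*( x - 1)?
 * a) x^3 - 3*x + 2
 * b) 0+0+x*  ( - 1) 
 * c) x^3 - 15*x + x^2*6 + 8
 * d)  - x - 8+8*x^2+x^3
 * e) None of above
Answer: c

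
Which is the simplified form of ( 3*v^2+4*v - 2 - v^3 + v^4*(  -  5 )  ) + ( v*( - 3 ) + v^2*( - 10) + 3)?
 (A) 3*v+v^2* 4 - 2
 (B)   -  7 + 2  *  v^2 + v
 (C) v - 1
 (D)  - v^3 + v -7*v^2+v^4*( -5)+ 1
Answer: D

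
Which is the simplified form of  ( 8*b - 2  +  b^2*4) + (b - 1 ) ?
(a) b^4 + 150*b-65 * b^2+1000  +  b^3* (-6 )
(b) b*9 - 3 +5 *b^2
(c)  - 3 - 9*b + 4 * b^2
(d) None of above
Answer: d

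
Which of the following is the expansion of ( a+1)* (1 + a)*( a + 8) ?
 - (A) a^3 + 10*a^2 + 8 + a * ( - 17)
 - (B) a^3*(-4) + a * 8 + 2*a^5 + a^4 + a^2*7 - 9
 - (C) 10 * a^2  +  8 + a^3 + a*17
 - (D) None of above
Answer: C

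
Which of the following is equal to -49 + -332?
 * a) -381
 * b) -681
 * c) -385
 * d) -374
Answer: a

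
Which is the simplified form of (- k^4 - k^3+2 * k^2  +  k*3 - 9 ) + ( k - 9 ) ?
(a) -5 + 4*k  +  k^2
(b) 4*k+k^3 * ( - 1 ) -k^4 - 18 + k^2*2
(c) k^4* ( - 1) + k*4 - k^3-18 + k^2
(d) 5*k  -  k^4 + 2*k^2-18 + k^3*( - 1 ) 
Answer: b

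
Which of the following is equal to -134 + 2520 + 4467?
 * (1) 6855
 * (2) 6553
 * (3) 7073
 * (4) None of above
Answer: 4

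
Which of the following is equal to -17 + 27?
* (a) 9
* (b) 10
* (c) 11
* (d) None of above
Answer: b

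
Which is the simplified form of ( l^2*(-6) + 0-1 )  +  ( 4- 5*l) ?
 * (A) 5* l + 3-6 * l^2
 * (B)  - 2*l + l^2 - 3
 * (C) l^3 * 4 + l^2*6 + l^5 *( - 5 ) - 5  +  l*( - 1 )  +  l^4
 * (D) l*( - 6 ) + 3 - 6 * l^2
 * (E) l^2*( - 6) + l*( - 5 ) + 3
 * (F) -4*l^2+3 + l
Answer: E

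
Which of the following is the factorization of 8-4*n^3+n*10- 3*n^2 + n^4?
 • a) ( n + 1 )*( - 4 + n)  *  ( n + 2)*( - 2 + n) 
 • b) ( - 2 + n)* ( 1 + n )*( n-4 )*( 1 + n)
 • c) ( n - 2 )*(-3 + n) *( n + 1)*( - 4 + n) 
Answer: b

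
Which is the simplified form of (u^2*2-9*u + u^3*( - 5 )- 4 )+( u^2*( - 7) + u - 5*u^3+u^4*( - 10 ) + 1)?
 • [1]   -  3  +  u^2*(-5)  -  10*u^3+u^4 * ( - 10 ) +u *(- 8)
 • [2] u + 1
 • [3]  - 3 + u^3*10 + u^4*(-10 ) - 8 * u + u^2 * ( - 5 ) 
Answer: 1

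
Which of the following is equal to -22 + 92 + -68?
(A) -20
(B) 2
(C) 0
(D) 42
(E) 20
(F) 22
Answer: B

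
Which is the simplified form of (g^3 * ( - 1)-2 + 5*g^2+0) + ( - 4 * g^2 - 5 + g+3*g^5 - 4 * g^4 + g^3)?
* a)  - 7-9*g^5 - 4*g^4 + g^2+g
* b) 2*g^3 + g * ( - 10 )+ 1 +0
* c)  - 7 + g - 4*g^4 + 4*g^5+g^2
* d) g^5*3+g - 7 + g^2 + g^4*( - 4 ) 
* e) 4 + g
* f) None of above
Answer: d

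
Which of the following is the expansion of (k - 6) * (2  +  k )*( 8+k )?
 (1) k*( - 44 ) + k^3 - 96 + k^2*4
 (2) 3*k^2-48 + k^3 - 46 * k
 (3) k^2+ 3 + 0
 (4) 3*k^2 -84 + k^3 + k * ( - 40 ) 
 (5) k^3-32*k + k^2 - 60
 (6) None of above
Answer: 1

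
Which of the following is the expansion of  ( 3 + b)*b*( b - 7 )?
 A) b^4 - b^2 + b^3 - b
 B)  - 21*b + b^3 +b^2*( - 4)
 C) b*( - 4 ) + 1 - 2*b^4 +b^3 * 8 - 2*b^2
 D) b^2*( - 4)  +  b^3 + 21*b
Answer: B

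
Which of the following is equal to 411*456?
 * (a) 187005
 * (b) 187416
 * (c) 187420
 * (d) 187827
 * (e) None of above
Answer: b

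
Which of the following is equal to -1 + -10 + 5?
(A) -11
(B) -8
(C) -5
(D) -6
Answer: D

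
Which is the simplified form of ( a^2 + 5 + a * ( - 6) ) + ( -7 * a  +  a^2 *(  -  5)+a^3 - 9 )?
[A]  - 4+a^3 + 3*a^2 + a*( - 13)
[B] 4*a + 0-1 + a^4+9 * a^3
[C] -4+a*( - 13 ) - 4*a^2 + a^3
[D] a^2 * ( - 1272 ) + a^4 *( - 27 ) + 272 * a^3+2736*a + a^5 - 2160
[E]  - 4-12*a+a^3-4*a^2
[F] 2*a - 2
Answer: C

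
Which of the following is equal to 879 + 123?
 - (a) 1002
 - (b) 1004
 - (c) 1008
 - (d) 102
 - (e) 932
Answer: a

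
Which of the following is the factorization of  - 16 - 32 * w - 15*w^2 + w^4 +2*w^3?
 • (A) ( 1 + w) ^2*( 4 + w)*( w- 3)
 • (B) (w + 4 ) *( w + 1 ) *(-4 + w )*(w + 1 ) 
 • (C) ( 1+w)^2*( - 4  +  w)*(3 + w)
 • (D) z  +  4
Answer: B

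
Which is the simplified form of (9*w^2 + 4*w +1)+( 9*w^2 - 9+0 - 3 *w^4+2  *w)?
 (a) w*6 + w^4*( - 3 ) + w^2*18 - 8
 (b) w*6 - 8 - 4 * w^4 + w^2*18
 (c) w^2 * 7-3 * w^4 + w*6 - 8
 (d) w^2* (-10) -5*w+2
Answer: a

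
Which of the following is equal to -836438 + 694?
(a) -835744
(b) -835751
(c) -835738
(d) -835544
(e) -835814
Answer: a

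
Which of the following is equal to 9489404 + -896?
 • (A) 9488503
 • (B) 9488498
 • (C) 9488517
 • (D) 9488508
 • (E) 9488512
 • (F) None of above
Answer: D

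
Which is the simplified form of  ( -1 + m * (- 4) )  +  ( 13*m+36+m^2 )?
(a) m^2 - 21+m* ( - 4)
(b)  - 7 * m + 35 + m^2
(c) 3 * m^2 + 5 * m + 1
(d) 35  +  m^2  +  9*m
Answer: d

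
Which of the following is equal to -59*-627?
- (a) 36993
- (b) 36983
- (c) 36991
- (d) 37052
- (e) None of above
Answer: a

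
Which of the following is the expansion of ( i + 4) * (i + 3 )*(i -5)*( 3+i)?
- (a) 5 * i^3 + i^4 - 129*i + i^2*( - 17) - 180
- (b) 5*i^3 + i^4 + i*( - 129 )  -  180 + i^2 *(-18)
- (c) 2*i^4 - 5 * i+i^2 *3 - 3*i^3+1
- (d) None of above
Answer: a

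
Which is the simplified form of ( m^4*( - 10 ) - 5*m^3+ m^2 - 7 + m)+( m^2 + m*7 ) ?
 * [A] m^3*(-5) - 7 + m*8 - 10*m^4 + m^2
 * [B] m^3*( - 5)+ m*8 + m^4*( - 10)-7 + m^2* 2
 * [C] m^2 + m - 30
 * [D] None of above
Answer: B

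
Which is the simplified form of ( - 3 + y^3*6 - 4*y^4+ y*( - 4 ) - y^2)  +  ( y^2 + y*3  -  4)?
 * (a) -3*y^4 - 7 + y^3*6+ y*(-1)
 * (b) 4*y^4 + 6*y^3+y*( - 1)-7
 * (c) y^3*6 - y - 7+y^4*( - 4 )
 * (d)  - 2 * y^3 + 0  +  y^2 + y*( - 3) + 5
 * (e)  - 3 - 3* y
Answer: c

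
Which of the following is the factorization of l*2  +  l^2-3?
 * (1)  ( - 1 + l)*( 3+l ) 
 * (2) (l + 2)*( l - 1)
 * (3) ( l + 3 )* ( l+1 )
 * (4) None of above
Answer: 1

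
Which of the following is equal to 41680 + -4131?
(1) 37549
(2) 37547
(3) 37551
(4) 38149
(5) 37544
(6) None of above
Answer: 1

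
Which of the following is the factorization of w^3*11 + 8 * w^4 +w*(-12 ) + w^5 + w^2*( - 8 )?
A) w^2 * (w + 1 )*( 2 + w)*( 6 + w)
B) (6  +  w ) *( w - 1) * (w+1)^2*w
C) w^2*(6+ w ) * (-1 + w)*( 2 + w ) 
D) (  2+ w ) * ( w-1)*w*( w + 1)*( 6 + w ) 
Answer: D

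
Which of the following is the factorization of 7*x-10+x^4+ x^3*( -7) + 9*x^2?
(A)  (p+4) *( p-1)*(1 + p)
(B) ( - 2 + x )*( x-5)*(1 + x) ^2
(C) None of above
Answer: C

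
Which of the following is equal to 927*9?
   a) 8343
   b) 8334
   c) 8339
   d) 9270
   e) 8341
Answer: a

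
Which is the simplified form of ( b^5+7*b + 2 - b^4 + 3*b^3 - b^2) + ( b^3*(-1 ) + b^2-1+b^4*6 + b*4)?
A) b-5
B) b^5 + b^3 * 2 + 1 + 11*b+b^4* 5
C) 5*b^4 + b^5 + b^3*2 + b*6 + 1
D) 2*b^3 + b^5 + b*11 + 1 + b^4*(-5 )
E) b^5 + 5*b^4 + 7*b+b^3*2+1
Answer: B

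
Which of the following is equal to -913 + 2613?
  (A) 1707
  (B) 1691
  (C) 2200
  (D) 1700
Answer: D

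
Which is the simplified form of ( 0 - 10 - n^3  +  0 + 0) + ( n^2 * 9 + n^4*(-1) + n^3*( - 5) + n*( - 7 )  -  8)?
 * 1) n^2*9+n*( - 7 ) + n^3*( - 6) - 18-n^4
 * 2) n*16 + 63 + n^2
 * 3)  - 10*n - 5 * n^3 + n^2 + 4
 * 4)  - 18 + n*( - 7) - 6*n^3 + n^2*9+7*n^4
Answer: 1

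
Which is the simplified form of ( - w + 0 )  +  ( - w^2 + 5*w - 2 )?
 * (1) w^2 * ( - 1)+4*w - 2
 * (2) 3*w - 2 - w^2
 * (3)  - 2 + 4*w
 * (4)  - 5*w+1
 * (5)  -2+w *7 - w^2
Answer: 1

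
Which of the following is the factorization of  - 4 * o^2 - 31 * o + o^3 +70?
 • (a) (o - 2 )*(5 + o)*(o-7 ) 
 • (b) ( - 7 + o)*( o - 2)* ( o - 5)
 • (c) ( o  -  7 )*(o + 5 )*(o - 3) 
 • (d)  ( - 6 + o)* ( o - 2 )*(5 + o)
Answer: a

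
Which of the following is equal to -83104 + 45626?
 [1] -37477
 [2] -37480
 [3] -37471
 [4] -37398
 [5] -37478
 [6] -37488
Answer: 5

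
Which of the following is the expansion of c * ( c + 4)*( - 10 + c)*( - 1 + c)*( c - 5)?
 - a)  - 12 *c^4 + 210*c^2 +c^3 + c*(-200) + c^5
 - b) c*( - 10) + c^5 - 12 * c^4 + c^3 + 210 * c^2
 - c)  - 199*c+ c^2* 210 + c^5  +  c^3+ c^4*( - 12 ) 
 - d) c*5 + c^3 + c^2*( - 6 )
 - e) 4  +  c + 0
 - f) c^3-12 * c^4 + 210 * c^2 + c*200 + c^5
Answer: a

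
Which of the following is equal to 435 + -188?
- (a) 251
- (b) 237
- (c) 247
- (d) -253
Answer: c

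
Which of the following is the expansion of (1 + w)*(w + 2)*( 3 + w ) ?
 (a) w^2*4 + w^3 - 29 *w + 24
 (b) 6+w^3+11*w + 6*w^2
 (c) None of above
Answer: b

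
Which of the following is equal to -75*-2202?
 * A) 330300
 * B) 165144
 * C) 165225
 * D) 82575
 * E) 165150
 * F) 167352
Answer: E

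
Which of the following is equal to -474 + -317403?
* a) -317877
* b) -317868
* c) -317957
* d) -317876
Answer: a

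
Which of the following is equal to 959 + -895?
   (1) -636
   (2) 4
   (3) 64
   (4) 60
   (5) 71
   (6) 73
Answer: 3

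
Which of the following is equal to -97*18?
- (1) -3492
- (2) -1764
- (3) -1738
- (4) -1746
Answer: 4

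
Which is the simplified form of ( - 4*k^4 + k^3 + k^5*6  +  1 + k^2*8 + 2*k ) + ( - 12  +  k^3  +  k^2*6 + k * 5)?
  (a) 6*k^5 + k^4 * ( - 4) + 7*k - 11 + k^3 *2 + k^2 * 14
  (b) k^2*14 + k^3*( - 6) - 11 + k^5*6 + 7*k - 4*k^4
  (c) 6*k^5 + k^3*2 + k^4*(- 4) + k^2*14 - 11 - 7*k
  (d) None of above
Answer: a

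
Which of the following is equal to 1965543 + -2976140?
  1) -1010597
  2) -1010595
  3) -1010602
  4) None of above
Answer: 1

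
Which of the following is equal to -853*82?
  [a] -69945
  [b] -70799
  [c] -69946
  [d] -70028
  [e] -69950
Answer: c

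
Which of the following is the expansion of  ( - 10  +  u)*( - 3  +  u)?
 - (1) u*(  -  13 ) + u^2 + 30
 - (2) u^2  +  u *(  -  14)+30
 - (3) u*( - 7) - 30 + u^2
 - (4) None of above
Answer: 1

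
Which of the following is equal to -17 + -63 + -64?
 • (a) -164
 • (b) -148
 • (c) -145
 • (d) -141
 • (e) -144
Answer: e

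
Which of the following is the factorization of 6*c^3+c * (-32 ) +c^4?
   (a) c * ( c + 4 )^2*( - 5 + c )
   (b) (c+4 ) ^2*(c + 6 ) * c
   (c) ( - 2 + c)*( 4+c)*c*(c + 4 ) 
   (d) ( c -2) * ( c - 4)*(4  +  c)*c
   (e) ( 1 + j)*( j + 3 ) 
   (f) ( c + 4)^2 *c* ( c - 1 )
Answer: c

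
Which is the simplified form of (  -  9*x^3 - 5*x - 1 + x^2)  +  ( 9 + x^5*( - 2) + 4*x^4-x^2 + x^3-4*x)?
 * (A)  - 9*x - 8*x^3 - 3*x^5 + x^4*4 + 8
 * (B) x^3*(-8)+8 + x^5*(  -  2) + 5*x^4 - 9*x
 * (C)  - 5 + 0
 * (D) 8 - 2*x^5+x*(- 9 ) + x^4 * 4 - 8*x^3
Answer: D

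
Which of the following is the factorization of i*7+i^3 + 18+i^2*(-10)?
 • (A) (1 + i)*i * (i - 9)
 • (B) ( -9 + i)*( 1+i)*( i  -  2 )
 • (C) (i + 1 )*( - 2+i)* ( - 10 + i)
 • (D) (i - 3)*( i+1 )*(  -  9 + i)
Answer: B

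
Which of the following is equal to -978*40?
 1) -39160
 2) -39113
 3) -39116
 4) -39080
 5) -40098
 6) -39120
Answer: 6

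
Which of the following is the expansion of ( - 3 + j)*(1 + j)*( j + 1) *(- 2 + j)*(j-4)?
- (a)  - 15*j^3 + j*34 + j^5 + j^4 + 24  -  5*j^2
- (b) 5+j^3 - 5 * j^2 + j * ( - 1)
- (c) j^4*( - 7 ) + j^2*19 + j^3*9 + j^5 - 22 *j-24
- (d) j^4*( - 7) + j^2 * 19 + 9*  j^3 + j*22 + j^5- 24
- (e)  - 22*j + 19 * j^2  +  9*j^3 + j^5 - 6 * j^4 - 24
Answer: c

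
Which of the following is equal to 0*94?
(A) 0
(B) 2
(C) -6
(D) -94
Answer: A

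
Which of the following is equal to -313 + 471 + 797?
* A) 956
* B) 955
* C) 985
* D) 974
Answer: B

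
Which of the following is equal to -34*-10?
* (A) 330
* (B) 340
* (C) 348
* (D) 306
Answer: B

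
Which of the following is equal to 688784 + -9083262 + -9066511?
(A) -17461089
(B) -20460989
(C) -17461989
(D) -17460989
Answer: D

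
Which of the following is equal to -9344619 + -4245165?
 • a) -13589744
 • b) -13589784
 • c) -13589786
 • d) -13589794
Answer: b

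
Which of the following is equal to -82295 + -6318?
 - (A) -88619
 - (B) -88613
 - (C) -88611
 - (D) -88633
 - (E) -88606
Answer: B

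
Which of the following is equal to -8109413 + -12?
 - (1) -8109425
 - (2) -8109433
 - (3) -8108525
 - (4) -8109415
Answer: 1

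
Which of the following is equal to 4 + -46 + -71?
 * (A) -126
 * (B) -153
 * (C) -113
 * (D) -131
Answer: C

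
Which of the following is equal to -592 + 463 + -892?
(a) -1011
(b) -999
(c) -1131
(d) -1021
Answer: d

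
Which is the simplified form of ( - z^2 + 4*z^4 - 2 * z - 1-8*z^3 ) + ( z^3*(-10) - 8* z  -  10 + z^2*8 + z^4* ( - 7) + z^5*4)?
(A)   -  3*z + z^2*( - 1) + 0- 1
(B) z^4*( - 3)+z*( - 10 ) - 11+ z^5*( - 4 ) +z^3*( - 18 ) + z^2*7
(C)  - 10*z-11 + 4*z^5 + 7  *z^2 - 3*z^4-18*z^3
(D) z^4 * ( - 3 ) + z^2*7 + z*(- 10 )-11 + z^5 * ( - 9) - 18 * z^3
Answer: C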